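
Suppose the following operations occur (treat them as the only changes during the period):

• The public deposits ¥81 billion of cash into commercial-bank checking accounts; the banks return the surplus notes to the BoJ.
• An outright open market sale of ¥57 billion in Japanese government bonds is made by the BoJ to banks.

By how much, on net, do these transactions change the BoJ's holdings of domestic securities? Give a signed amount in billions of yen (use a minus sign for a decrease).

-¥57 billion

Currency deposit ¥81 billion: the BoJ's securities portfolio is untouched → 0.
OMO sale (to banks) ¥57 billion: securities removed from the BoJ's portfolio → −¥57B.
Net: 0 − 57 = -¥57 billion.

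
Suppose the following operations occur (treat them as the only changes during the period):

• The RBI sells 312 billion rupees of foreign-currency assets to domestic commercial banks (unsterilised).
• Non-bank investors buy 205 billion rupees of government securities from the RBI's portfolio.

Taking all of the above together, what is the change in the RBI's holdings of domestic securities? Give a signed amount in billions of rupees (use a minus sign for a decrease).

-205 billion

RBI balance sheet:
  Assets:      Securities −205B, Foreign assets −312B
  Liabilities: Bank reserves −517B
So the change in the RBI's holdings of domestic securities is -205 billion.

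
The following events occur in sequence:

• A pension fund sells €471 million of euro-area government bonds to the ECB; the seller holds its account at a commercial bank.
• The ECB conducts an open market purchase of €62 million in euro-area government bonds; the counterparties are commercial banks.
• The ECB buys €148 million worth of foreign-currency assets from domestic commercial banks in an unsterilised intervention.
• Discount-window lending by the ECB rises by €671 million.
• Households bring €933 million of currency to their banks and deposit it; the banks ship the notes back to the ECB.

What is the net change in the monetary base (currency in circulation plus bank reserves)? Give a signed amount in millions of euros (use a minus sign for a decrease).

+€1352 million

Asset purchase (from non-banks) €471 million: ECB balance sheet expands → +€471M.
OMO purchase (from banks) €62 million: ECB balance sheet expands → +€62M.
FX purchase €148 million: ECB balance sheet expands → +€148M.
Discount-window loan €671 million: ECB balance sheet expands → +€671M.
Currency deposit €933 million: just a shift between currency and reserves — both are base money → 0.
Net: 471 + 62 + 148 + 671 + 0 = +€1352 million.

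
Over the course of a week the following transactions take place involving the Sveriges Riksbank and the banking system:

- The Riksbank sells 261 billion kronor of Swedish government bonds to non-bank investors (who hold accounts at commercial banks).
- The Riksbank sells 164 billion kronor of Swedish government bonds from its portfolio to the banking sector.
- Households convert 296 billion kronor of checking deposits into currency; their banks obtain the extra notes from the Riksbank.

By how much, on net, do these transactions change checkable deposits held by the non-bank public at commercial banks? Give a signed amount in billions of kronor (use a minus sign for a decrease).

Asset sale (to non-banks) 261 billion kronor: non-bank counterparties' bank balances fall → −261B.
OMO sale (to banks) 164 billion kronor: the counterparty is a bank, so public deposits are unchanged → 0.
Currency withdrawal 296 billion kronor: non-bank counterparties' bank balances fall → −296B.
Net: −261 + 0 − 296 = -557 billion.

-557 billion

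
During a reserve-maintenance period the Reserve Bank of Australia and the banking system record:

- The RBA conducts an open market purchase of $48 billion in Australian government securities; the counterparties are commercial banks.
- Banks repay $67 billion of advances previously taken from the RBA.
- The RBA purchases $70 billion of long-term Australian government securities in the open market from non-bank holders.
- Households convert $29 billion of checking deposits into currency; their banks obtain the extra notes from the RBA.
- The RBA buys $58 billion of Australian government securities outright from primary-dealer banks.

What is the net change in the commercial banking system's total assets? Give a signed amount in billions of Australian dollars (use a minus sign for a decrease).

OMO purchase (from banks) $48 billion: just an asset swap on bank balance sheets → 0.
Discount-window repayment $67 billion: bank balance sheets shrink → −$67B.
Asset purchase (from non-banks) $70 billion: bank balance sheets expand → +$70B.
Currency withdrawal $29 billion: bank balance sheets shrink → −$29B.
OMO purchase (from banks) $58 billion: just an asset swap on bank balance sheets → 0.
Net: 0 − 67 + 70 − 29 + 0 = -$26 billion.

-$26 billion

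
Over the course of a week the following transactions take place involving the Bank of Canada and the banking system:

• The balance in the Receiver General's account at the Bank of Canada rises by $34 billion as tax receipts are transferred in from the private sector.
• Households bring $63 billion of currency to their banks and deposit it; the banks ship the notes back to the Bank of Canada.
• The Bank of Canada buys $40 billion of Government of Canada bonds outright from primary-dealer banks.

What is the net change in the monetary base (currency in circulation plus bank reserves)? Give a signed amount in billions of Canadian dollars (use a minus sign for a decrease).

Government account inflow $34 billion: reserves shift to a non-base liability → −$34B.
Currency deposit $63 billion: just a shift between currency and reserves — both are base money → 0.
OMO purchase (from banks) $40 billion: Bank of Canada balance sheet expands → +$40B.
Net: −34 + 0 + 40 = +$6 billion.

+$6 billion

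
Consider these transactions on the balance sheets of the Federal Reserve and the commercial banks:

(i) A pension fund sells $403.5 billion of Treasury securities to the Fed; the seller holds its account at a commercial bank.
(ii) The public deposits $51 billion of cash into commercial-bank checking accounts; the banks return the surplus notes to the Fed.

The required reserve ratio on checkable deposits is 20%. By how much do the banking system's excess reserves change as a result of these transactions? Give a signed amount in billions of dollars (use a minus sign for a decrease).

+$363.6 billion

Asset purchase (from non-banks) $403.5 billion: reserves +$403.5B, deposits +$403.5B.
Currency deposit $51 billion: reserves +$51B, deposits +$51B.
Totals: Δreserves = +$454.5B, Δdeposits = +$454.5B.
Δrequired reserves = 20% × +$454.5B = +$90.9B.
Δexcess reserves = Δreserves − Δrequired = +$454.5B − (+$90.9B) = +$363.6 billion.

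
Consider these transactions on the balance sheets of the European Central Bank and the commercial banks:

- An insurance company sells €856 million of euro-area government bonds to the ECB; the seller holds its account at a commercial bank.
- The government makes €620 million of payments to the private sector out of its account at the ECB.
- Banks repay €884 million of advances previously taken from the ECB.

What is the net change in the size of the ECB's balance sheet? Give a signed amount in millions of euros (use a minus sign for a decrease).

-€28 million

ECB balance sheet:
  Assets:      Securities +€856M, Loans to banks −€884M
  Liabilities: Bank reserves +€592M, Government deposits −€620M
Commercial banking system:
  Assets:      Reserves at CB +€592M
  Liabilities: Checkable deposits +€1476M, Borrowings from CB −€884M
Change in total ECB assets = -€28 million.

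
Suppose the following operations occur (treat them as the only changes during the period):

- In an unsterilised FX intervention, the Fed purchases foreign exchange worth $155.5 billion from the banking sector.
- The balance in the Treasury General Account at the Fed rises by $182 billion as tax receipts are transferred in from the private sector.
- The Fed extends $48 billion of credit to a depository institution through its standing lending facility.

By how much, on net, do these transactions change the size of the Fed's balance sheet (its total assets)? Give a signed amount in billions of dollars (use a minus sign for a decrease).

Fed balance sheet:
  Assets:      Loans to banks +$48B, Foreign assets +$155.5B
  Liabilities: Bank reserves +$21.5B, Government deposits +$182B
Commercial banking system:
  Assets:      Reserves at CB +$21.5B, Foreign assets −$155.5B
  Liabilities: Checkable deposits −$182B, Borrowings from CB +$48B
Change in total Fed assets = +$203.5 billion.

+$203.5 billion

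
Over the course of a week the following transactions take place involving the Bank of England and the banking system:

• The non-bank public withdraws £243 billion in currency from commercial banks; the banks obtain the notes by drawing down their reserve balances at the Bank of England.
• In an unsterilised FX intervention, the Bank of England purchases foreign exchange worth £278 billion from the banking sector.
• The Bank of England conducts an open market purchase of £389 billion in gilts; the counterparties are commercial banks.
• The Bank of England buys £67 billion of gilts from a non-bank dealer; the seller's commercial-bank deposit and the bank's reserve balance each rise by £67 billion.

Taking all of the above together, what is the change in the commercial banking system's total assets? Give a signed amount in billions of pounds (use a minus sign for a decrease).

-£176 billion

Bank of England balance sheet:
  Assets:      Securities +£456B, Foreign assets +£278B
  Liabilities: Bank reserves +£491B, Currency in circulation +£243B
Commercial banking system:
  Assets:      Reserves at CB +£491B, Securities −£389B, Foreign assets −£278B
  Liabilities: Checkable deposits −£176B
Change in total bank assets = -£176 billion.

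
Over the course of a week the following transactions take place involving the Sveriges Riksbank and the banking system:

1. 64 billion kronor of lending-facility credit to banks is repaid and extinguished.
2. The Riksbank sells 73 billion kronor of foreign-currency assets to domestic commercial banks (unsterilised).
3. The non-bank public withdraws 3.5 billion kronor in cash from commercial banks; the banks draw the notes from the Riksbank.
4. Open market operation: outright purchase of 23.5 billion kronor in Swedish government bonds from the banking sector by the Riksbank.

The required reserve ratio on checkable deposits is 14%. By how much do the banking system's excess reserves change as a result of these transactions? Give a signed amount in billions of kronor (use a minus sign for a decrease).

-116.51 billion

Discount-window repayment 64 billion kronor: reserves −64B, deposits 0.
FX sale 73 billion kronor: reserves −73B, deposits 0.
Currency withdrawal 3.5 billion kronor: reserves −3.5B, deposits −3.5B.
OMO purchase (from banks) 23.5 billion kronor: reserves +23.5B, deposits 0.
Totals: Δreserves = −117B, Δdeposits = −3.5B.
Δrequired reserves = 14% × −3.5B = −0.49B.
Δexcess reserves = Δreserves − Δrequired = −117B − (−0.49B) = -116.51 billion.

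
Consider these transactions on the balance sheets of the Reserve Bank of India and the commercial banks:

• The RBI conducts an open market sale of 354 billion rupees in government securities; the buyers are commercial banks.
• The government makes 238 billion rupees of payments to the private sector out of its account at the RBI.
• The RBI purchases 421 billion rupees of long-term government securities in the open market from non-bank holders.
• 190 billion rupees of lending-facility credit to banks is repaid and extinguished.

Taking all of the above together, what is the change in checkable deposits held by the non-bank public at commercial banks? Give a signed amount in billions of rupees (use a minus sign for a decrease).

OMO sale (to banks) 354 billion rupees: the counterparty is a bank, so public deposits are unchanged → 0.
Government spending 238 billion rupees: non-bank counterparties' bank balances rise → +238B.
Asset purchase (from non-banks) 421 billion rupees: non-bank counterparties' bank balances rise → +421B.
Discount-window repayment 190 billion rupees: the counterparty is a bank, so public deposits are unchanged → 0.
Net: 0 + 238 + 421 + 0 = +659 billion.

+659 billion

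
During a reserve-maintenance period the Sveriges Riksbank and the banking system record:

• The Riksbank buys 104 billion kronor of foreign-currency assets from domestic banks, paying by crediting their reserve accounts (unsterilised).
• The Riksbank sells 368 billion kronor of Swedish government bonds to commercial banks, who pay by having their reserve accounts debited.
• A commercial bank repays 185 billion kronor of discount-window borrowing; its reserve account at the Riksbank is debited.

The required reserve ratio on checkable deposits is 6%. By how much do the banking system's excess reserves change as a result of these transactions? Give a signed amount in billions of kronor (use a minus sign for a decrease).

-449 billion

FX purchase 104 billion kronor: reserves +104B, deposits 0.
OMO sale (to banks) 368 billion kronor: reserves −368B, deposits 0.
Discount-window repayment 185 billion kronor: reserves −185B, deposits 0.
Totals: Δreserves = −449B, Δdeposits = 0.
Δrequired reserves = 6% × 0 = 0.
Δexcess reserves = Δreserves − Δrequired = −449B − (0) = -449 billion.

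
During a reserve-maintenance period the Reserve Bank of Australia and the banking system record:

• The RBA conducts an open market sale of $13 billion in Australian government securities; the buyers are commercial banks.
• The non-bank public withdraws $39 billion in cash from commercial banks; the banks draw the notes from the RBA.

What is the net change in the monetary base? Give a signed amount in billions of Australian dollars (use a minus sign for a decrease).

RBA balance sheet:
  Assets:      Securities −$13B
  Liabilities: Bank reserves −$52B, Currency in circulation +$39B
Commercial banking system:
  Assets:      Reserves at CB −$52B, Securities +$13B
  Liabilities: Checkable deposits −$39B
Monetary base = currency + reserves: +$39B + (−$52B) = -$13 billion.

-$13 billion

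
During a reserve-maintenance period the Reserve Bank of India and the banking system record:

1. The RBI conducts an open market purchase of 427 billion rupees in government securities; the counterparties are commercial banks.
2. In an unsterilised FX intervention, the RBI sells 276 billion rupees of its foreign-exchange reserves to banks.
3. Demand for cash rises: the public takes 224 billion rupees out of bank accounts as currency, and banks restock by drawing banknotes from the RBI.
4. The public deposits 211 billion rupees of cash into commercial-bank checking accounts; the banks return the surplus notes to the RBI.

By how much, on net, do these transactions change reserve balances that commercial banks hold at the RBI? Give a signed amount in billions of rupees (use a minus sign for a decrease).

+138 billion

OMO purchase (from banks) 427 billion rupees: the RBI pays by crediting reserve accounts → +427B.
FX sale 276 billion rupees: the buying banks pay out of their reserve balances → −276B.
Currency withdrawal 224 billion rupees: banks swap reserves for currency → −224B.
Currency deposit 211 billion rupees: returned notes are swapped for reserve credit → +211B.
Net: 427 − 276 − 224 + 211 = +138 billion.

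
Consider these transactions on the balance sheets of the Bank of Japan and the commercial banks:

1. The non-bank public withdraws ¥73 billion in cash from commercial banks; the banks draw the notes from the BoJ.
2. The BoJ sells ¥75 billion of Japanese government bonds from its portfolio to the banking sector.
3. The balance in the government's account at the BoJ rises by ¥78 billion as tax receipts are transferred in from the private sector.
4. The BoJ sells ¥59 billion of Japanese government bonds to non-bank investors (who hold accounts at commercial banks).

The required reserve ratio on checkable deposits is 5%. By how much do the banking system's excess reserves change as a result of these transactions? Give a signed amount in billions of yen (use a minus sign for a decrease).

-¥274.5 billion

Currency withdrawal ¥73 billion: reserves −¥73B, deposits −¥73B.
OMO sale (to banks) ¥75 billion: reserves −¥75B, deposits 0.
Government account inflow ¥78 billion: reserves −¥78B, deposits −¥78B.
Asset sale (to non-banks) ¥59 billion: reserves −¥59B, deposits −¥59B.
Totals: Δreserves = −¥285B, Δdeposits = −¥210B.
Δrequired reserves = 5% × −¥210B = −¥10.5B.
Δexcess reserves = Δreserves − Δrequired = −¥285B − (−¥10.5B) = -¥274.5 billion.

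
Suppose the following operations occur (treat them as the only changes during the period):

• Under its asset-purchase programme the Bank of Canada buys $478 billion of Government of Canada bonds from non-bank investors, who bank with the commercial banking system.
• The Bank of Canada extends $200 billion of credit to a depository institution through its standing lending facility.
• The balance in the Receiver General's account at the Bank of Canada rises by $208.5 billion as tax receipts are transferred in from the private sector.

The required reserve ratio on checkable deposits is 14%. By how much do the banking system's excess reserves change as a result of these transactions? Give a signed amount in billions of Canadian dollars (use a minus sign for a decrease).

+$431.77 billion

Asset purchase (from non-banks) $478 billion: reserves +$478B, deposits +$478B.
Discount-window loan $200 billion: reserves +$200B, deposits 0.
Government account inflow $208.5 billion: reserves −$208.5B, deposits −$208.5B.
Totals: Δreserves = +$469.5B, Δdeposits = +$269.5B.
Δrequired reserves = 14% × +$269.5B = +$37.73B.
Δexcess reserves = Δreserves − Δrequired = +$469.5B − (+$37.73B) = +$431.77 billion.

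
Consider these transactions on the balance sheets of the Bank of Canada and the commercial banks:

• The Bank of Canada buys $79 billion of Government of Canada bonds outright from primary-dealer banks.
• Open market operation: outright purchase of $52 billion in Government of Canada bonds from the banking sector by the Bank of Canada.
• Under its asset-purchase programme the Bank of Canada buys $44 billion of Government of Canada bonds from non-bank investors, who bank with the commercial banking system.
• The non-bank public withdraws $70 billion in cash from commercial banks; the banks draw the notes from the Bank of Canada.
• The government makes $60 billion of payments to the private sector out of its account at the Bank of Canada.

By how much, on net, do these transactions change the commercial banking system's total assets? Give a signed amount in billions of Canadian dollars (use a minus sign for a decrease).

Bank of Canada balance sheet:
  Assets:      Securities +$175B
  Liabilities: Bank reserves +$165B, Currency in circulation +$70B, Government deposits −$60B
Commercial banking system:
  Assets:      Reserves at CB +$165B, Securities −$131B
  Liabilities: Checkable deposits +$34B
Change in total bank assets = +$34 billion.

+$34 billion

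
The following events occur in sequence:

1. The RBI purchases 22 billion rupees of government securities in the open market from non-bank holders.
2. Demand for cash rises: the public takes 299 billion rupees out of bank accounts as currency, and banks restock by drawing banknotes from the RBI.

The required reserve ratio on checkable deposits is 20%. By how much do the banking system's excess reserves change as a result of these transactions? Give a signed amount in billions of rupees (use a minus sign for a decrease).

Asset purchase (from non-banks) 22 billion rupees: reserves +22B, deposits +22B.
Currency withdrawal 299 billion rupees: reserves −299B, deposits −299B.
Totals: Δreserves = −277B, Δdeposits = −277B.
Δrequired reserves = 20% × −277B = −55.4B.
Δexcess reserves = Δreserves − Δrequired = −277B − (−55.4B) = -221.6 billion.

-221.6 billion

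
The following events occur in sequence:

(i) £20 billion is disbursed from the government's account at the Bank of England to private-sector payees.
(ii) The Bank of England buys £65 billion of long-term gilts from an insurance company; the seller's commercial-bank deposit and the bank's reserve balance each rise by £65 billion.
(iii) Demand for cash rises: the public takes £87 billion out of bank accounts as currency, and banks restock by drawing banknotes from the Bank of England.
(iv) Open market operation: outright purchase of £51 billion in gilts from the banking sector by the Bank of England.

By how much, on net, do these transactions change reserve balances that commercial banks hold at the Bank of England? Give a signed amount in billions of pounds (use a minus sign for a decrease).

+£49 billion

Bank of England balance sheet:
  Assets:      Securities +£116B
  Liabilities: Bank reserves +£49B, Currency in circulation +£87B, Government deposits −£20B
Commercial banking system:
  Assets:      Reserves at CB +£49B, Securities −£51B
  Liabilities: Checkable deposits −£2B
So the change in reserve balances that commercial banks hold at the Bank of England is +£49 billion.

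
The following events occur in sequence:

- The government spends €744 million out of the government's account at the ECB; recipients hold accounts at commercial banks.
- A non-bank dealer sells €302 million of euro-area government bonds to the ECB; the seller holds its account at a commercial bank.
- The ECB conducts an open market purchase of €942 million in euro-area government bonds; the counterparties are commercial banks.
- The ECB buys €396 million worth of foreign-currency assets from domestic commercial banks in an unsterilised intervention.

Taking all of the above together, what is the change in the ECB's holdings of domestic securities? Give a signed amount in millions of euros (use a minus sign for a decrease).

ECB balance sheet:
  Assets:      Securities +€1244M, Foreign assets +€396M
  Liabilities: Bank reserves +€2384M, Government deposits −€744M
So the change in the ECB's holdings of domestic securities is +€1244 million.

+€1244 million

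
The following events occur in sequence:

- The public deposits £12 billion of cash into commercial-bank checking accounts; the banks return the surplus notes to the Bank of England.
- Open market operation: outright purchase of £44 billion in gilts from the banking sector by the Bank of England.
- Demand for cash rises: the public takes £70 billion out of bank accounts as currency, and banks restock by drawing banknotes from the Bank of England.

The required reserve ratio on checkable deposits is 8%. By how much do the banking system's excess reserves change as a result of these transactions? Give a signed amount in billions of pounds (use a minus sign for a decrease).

Currency deposit £12 billion: reserves +£12B, deposits +£12B.
OMO purchase (from banks) £44 billion: reserves +£44B, deposits 0.
Currency withdrawal £70 billion: reserves −£70B, deposits −£70B.
Totals: Δreserves = −£14B, Δdeposits = −£58B.
Δrequired reserves = 8% × −£58B = −£4.64B.
Δexcess reserves = Δreserves − Δrequired = −£14B − (−£4.64B) = -£9.36 billion.

-£9.36 billion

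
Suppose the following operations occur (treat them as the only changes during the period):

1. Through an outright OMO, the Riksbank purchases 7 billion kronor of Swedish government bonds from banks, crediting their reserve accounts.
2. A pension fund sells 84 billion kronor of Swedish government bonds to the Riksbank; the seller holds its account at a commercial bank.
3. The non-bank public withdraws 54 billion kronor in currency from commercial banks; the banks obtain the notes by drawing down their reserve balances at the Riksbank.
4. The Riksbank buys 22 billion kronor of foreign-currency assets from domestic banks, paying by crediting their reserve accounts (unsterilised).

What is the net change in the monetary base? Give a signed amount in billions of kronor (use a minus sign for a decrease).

Riksbank balance sheet:
  Assets:      Securities +91B, Foreign assets +22B
  Liabilities: Bank reserves +59B, Currency in circulation +54B
Commercial banking system:
  Assets:      Reserves at CB +59B, Securities −7B, Foreign assets −22B
  Liabilities: Checkable deposits +30B
Monetary base = currency + reserves: +54B + (+59B) = +113 billion.

+113 billion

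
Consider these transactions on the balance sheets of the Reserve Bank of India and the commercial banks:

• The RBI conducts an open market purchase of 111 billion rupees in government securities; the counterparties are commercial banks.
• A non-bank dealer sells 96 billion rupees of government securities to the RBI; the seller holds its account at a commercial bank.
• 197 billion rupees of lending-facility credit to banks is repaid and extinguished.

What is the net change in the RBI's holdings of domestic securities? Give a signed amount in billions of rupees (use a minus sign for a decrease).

OMO purchase (from banks) 111 billion rupees: securities added to the RBI's portfolio → +111B.
Asset purchase (from non-banks) 96 billion rupees: securities added to the RBI's portfolio → +96B.
Discount-window repayment 197 billion rupees: the RBI's securities portfolio is untouched → 0.
Net: 111 + 96 + 0 = +207 billion.

+207 billion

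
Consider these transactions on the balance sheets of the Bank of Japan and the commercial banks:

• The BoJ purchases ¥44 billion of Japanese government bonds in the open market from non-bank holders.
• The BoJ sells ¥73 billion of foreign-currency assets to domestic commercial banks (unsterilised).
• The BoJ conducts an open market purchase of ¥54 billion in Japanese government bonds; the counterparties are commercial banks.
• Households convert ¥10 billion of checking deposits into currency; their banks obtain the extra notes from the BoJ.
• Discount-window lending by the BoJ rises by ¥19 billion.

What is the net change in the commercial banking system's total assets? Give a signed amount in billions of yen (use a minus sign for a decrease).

+¥53 billion

Asset purchase (from non-banks) ¥44 billion: bank balance sheets expand → +¥44B.
FX sale ¥73 billion: just an asset swap on bank balance sheets → 0.
OMO purchase (from banks) ¥54 billion: just an asset swap on bank balance sheets → 0.
Currency withdrawal ¥10 billion: bank balance sheets shrink → −¥10B.
Discount-window loan ¥19 billion: bank balance sheets expand → +¥19B.
Net: 44 + 0 + 0 − 10 + 19 = +¥53 billion.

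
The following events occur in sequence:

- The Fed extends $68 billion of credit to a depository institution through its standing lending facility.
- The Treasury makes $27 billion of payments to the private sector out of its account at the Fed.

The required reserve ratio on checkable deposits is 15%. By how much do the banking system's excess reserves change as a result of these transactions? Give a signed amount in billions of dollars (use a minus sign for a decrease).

Discount-window loan $68 billion: reserves +$68B, deposits 0.
Government spending $27 billion: reserves +$27B, deposits +$27B.
Totals: Δreserves = +$95B, Δdeposits = +$27B.
Δrequired reserves = 15% × +$27B = +$4.05B.
Δexcess reserves = Δreserves − Δrequired = +$95B − (+$4.05B) = +$90.95 billion.

+$90.95 billion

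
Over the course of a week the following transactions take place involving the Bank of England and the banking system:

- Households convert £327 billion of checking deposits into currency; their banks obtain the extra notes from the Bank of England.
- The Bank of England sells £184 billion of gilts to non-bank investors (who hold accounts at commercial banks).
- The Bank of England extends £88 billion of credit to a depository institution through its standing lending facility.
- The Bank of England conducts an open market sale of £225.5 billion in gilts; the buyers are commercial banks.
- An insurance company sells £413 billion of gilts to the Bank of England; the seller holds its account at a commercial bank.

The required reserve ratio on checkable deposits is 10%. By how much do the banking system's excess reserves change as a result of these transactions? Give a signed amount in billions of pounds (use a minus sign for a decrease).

Currency withdrawal £327 billion: reserves −£327B, deposits −£327B.
Asset sale (to non-banks) £184 billion: reserves −£184B, deposits −£184B.
Discount-window loan £88 billion: reserves +£88B, deposits 0.
OMO sale (to banks) £225.5 billion: reserves −£225.5B, deposits 0.
Asset purchase (from non-banks) £413 billion: reserves +£413B, deposits +£413B.
Totals: Δreserves = −£235.5B, Δdeposits = −£98B.
Δrequired reserves = 10% × −£98B = −£9.8B.
Δexcess reserves = Δreserves − Δrequired = −£235.5B − (−£9.8B) = -£225.7 billion.

-£225.7 billion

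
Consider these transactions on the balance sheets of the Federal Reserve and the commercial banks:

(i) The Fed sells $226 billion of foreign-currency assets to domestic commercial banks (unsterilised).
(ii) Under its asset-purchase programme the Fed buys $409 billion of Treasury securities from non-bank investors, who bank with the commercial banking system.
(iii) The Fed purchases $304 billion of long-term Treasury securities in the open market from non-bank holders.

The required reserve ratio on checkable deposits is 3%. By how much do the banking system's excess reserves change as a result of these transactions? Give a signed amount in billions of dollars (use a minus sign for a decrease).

FX sale $226 billion: reserves −$226B, deposits 0.
Asset purchase (from non-banks) $409 billion: reserves +$409B, deposits +$409B.
Asset purchase (from non-banks) $304 billion: reserves +$304B, deposits +$304B.
Totals: Δreserves = +$487B, Δdeposits = +$713B.
Δrequired reserves = 3% × +$713B = +$21.39B.
Δexcess reserves = Δreserves − Δrequired = +$487B − (+$21.39B) = +$465.61 billion.

+$465.61 billion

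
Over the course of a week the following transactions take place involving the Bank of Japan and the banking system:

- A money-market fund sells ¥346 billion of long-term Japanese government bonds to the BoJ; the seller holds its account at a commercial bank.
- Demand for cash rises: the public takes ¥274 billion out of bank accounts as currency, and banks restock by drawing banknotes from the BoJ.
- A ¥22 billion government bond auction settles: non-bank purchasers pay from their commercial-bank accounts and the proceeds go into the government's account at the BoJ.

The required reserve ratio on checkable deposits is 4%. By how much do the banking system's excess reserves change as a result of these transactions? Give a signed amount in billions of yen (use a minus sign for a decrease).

Asset purchase (from non-banks) ¥346 billion: reserves +¥346B, deposits +¥346B.
Currency withdrawal ¥274 billion: reserves −¥274B, deposits −¥274B.
Government account inflow ¥22 billion: reserves −¥22B, deposits −¥22B.
Totals: Δreserves = +¥50B, Δdeposits = +¥50B.
Δrequired reserves = 4% × +¥50B = +¥2B.
Δexcess reserves = Δreserves − Δrequired = +¥50B − (+¥2B) = +¥48 billion.

+¥48 billion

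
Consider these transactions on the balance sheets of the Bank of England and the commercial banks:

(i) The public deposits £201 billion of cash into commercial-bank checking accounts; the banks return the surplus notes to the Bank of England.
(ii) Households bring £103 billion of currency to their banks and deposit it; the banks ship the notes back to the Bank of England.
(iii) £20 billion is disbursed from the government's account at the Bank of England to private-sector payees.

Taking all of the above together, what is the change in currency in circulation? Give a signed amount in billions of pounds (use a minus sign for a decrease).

Bank of England balance sheet:
  Assets:      no change
  Liabilities: Bank reserves +£324B, Currency in circulation −£304B, Government deposits −£20B
So the change in currency in circulation is -£304 billion.

-£304 billion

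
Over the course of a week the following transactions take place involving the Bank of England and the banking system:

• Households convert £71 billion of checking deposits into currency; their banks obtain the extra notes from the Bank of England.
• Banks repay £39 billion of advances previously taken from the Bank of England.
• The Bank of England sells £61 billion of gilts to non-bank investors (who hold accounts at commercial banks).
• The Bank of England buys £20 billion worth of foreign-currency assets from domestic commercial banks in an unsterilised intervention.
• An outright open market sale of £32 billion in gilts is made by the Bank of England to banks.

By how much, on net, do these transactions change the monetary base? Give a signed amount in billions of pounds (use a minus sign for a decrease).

Currency withdrawal £71 billion: just a shift between currency and reserves — both are base money → 0.
Discount-window repayment £39 billion: Bank of England balance sheet contracts → −£39B.
Asset sale (to non-banks) £61 billion: Bank of England balance sheet contracts → −£61B.
FX purchase £20 billion: Bank of England balance sheet expands → +£20B.
OMO sale (to banks) £32 billion: Bank of England balance sheet contracts → −£32B.
Net: 0 − 39 − 61 + 20 − 32 = -£112 billion.

-£112 billion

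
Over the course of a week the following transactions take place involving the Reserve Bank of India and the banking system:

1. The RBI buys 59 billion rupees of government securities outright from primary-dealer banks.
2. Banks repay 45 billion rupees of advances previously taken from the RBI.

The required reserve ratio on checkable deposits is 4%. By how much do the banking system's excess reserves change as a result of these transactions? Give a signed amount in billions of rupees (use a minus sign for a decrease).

+14 billion

OMO purchase (from banks) 59 billion rupees: reserves +59B, deposits 0.
Discount-window repayment 45 billion rupees: reserves −45B, deposits 0.
Totals: Δreserves = +14B, Δdeposits = 0.
Δrequired reserves = 4% × 0 = 0.
Δexcess reserves = Δreserves − Δrequired = +14B − (0) = +14 billion.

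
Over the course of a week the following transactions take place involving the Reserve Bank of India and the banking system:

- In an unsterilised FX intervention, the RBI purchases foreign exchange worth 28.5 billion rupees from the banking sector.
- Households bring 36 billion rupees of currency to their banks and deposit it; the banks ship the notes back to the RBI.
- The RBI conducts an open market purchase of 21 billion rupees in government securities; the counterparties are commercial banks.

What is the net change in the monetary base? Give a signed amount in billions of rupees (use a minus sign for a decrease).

FX purchase 28.5 billion rupees: RBI balance sheet expands → +28.5B.
Currency deposit 36 billion rupees: just a shift between currency and reserves — both are base money → 0.
OMO purchase (from banks) 21 billion rupees: RBI balance sheet expands → +21B.
Net: 28.5 + 0 + 21 = +49.5 billion.

+49.5 billion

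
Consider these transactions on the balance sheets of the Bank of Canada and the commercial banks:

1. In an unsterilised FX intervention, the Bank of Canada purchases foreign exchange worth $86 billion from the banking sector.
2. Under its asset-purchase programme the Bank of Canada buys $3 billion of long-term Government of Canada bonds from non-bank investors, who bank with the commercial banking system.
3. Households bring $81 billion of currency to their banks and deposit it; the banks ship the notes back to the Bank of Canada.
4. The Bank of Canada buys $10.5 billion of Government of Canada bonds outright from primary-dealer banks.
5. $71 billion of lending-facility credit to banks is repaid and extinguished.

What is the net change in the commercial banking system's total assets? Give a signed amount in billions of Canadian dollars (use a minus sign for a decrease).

+$13 billion

FX purchase $86 billion: just an asset swap on bank balance sheets → 0.
Asset purchase (from non-banks) $3 billion: bank balance sheets expand → +$3B.
Currency deposit $81 billion: bank balance sheets expand → +$81B.
OMO purchase (from banks) $10.5 billion: just an asset swap on bank balance sheets → 0.
Discount-window repayment $71 billion: bank balance sheets shrink → −$71B.
Net: 0 + 3 + 81 + 0 − 71 = +$13 billion.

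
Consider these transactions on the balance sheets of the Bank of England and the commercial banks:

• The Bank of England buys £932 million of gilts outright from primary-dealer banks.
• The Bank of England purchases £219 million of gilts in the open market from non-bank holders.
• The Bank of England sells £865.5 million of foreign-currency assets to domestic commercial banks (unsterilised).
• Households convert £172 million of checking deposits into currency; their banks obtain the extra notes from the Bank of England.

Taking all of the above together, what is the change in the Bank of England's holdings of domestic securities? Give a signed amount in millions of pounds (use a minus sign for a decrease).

OMO purchase (from banks) £932 million: securities added to the Bank of England's portfolio → +£932M.
Asset purchase (from non-banks) £219 million: securities added to the Bank of England's portfolio → +£219M.
FX sale £865.5 million: the Bank of England's securities portfolio is untouched → 0.
Currency withdrawal £172 million: the Bank of England's securities portfolio is untouched → 0.
Net: 932 + 219 + 0 + 0 = +£1151 million.

+£1151 million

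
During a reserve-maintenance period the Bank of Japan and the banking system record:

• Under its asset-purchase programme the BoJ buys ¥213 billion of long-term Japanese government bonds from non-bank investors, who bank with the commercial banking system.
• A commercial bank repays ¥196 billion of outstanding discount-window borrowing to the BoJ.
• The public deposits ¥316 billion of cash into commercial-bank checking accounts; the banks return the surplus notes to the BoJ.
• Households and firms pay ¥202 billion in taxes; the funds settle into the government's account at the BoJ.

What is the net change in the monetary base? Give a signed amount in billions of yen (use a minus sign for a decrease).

-¥185 billion

Asset purchase (from non-banks) ¥213 billion: BoJ balance sheet expands → +¥213B.
Discount-window repayment ¥196 billion: BoJ balance sheet contracts → −¥196B.
Currency deposit ¥316 billion: just a shift between currency and reserves — both are base money → 0.
Government account inflow ¥202 billion: reserves shift to a non-base liability → −¥202B.
Net: 213 − 196 + 0 − 202 = -¥185 billion.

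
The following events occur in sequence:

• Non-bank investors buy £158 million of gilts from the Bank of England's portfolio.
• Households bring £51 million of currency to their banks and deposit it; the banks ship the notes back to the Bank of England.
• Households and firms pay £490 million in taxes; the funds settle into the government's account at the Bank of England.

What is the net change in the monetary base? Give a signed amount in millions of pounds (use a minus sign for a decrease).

Asset sale (to non-banks) £158 million: Bank of England balance sheet contracts → −£158M.
Currency deposit £51 million: just a shift between currency and reserves — both are base money → 0.
Government account inflow £490 million: reserves shift to a non-base liability → −£490M.
Net: −158 + 0 − 490 = -£648 million.

-£648 million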